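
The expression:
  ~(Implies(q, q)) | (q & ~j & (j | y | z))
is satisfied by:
  {y: True, z: True, q: True, j: False}
  {y: True, q: True, z: False, j: False}
  {z: True, q: True, y: False, j: False}


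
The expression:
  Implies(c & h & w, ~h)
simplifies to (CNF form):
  ~c | ~h | ~w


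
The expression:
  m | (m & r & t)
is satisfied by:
  {m: True}


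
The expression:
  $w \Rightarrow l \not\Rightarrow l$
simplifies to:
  $\neg w$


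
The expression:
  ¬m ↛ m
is always true.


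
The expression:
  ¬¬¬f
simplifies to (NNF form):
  ¬f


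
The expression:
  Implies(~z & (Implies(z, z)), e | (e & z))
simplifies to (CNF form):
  e | z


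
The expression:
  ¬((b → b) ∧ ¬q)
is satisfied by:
  {q: True}


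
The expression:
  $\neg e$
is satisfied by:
  {e: False}


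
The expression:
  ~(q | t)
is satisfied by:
  {q: False, t: False}


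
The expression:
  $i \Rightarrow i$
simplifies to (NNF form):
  $\text{True}$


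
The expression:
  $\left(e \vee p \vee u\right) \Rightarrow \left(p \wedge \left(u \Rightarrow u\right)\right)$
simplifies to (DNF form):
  $p \vee \left(\neg e \wedge \neg u\right)$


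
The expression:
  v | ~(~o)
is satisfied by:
  {o: True, v: True}
  {o: True, v: False}
  {v: True, o: False}


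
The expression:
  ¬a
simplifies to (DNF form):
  ¬a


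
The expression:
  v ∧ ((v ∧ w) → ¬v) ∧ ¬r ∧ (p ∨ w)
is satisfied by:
  {p: True, v: True, w: False, r: False}


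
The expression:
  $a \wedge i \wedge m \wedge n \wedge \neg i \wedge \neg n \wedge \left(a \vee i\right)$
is never true.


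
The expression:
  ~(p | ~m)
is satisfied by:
  {m: True, p: False}


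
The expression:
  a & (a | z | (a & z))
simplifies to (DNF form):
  a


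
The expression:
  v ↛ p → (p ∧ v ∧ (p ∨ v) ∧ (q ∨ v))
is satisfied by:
  {p: True, v: False}
  {v: False, p: False}
  {v: True, p: True}


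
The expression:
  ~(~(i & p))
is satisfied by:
  {i: True, p: True}


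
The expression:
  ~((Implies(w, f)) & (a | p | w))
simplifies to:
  (w | ~a) & (w | ~p) & (~f | ~w)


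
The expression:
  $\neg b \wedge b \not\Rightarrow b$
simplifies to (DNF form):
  $\text{False}$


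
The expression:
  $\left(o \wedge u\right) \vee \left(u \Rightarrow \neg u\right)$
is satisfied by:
  {o: True, u: False}
  {u: False, o: False}
  {u: True, o: True}


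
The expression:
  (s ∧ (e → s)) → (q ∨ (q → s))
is always true.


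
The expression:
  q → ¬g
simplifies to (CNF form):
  ¬g ∨ ¬q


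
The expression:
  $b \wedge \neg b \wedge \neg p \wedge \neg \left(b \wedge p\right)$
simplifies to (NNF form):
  $\text{False}$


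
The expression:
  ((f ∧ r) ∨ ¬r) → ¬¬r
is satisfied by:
  {r: True}


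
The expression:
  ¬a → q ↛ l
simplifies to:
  a ∨ (q ∧ ¬l)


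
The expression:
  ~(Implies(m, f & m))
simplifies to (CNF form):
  m & ~f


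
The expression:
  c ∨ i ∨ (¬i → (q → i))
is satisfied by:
  {i: True, c: True, q: False}
  {i: True, q: False, c: False}
  {c: True, q: False, i: False}
  {c: False, q: False, i: False}
  {i: True, c: True, q: True}
  {i: True, q: True, c: False}
  {c: True, q: True, i: False}


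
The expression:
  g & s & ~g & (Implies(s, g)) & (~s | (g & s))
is never true.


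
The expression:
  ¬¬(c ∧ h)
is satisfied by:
  {h: True, c: True}


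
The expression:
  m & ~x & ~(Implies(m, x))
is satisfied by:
  {m: True, x: False}


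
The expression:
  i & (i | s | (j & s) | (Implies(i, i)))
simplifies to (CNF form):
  i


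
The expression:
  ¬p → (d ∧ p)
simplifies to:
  p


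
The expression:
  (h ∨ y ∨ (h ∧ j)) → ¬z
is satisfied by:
  {h: False, z: False, y: False}
  {y: True, h: False, z: False}
  {h: True, y: False, z: False}
  {y: True, h: True, z: False}
  {z: True, y: False, h: False}


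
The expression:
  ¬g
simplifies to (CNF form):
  ¬g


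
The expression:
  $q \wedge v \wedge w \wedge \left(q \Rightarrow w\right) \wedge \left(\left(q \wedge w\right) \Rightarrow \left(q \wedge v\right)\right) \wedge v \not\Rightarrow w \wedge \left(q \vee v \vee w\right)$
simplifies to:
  $\text{False}$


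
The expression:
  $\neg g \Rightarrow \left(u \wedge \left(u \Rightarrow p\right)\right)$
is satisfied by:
  {g: True, p: True, u: True}
  {g: True, p: True, u: False}
  {g: True, u: True, p: False}
  {g: True, u: False, p: False}
  {p: True, u: True, g: False}


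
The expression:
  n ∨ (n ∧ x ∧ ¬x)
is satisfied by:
  {n: True}


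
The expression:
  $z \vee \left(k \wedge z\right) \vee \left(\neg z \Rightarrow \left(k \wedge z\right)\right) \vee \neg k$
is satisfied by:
  {z: True, k: False}
  {k: False, z: False}
  {k: True, z: True}


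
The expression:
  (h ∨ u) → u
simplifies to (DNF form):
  u ∨ ¬h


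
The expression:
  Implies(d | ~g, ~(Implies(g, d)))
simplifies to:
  g & ~d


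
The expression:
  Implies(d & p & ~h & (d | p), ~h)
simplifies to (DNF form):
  True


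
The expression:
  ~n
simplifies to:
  ~n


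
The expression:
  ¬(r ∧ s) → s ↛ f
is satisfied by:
  {r: True, s: True, f: False}
  {s: True, f: False, r: False}
  {f: True, r: True, s: True}


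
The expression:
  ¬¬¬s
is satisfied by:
  {s: False}


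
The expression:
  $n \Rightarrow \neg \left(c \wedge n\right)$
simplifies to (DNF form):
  $\neg c \vee \neg n$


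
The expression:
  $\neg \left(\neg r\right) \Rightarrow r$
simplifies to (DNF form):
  $\text{True}$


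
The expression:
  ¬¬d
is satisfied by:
  {d: True}


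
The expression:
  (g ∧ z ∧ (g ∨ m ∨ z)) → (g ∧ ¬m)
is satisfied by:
  {g: False, m: False, z: False}
  {z: True, g: False, m: False}
  {m: True, g: False, z: False}
  {z: True, m: True, g: False}
  {g: True, z: False, m: False}
  {z: True, g: True, m: False}
  {m: True, g: True, z: False}


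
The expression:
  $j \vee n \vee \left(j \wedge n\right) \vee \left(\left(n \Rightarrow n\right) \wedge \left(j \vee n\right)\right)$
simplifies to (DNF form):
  $j \vee n$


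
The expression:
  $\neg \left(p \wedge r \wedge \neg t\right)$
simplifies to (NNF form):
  $t \vee \neg p \vee \neg r$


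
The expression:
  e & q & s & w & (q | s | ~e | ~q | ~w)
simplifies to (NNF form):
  e & q & s & w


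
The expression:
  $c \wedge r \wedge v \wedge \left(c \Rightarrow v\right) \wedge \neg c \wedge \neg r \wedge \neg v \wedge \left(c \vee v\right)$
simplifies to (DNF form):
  $\text{False}$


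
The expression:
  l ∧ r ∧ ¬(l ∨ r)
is never true.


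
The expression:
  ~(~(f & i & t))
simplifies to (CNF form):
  f & i & t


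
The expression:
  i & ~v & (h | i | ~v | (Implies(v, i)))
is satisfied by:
  {i: True, v: False}


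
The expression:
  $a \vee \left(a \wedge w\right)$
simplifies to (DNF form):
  $a$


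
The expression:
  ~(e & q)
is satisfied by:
  {e: False, q: False}
  {q: True, e: False}
  {e: True, q: False}


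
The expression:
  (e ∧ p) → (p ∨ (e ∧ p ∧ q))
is always true.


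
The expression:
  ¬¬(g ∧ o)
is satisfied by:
  {g: True, o: True}


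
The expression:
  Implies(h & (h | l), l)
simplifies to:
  l | ~h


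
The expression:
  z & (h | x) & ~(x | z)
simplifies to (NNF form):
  False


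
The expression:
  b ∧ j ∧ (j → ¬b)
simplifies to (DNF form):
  False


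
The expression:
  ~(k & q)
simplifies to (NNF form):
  ~k | ~q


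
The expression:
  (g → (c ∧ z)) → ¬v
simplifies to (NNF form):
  (g ∧ ¬c) ∨ (g ∧ ¬z) ∨ ¬v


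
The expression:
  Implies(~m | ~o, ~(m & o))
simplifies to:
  True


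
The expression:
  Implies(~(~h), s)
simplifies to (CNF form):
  s | ~h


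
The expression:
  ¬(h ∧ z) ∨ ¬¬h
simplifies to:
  True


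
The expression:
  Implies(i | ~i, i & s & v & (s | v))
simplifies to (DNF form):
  i & s & v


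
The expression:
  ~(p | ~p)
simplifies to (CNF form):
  False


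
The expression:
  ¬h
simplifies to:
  ¬h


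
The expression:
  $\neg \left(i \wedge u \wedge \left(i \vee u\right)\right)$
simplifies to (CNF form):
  $\neg i \vee \neg u$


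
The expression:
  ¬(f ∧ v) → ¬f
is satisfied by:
  {v: True, f: False}
  {f: False, v: False}
  {f: True, v: True}


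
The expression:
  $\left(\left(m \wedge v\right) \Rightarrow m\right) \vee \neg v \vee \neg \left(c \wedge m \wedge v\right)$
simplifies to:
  $\text{True}$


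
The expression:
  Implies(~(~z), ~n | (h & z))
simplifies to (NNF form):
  h | ~n | ~z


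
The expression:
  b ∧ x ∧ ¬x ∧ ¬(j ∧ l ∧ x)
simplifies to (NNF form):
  False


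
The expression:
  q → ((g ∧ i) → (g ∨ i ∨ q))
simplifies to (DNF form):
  True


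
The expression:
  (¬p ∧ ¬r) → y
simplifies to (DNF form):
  p ∨ r ∨ y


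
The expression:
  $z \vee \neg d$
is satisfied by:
  {z: True, d: False}
  {d: False, z: False}
  {d: True, z: True}


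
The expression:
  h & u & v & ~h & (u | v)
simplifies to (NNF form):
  False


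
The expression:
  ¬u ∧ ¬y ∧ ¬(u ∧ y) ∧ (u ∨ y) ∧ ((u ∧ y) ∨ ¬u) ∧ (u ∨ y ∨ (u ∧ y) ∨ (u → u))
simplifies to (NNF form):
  False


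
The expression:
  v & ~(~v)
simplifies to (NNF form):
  v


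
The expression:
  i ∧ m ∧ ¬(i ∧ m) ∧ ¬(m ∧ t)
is never true.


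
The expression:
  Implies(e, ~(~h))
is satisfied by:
  {h: True, e: False}
  {e: False, h: False}
  {e: True, h: True}


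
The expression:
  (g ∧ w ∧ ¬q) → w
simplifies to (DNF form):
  True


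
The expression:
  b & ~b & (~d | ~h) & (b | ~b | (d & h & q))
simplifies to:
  False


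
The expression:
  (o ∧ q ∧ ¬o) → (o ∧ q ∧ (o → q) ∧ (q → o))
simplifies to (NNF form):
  True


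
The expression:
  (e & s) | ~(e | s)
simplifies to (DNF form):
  (e & s) | (~e & ~s)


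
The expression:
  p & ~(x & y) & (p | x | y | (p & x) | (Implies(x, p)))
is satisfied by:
  {p: True, y: False, x: False}
  {p: True, x: True, y: False}
  {p: True, y: True, x: False}


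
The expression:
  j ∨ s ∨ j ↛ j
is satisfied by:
  {s: True, j: True}
  {s: True, j: False}
  {j: True, s: False}


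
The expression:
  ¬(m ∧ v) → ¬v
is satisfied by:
  {m: True, v: False}
  {v: False, m: False}
  {v: True, m: True}


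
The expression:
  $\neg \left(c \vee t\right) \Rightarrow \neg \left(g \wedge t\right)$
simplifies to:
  $\text{True}$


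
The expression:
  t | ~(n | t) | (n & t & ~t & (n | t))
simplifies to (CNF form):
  t | ~n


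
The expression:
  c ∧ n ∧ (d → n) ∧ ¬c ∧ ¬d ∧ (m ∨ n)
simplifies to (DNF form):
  False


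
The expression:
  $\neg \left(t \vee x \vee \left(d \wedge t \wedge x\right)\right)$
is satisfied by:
  {x: False, t: False}


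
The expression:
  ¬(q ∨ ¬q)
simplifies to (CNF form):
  False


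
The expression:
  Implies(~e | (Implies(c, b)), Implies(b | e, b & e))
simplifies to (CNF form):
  (b | ~b) & (e | ~b) & (b | c | ~b) & (b | c | ~e) & (c | e | ~b) & (c | e | ~e) & (b | ~b | ~e) & (e | ~b | ~e)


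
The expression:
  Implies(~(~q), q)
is always true.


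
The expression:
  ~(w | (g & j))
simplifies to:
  ~w & (~g | ~j)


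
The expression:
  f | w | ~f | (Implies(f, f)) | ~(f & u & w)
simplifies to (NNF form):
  True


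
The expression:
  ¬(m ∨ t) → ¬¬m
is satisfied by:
  {t: True, m: True}
  {t: True, m: False}
  {m: True, t: False}


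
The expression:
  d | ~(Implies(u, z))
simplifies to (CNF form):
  (d | u) & (d | ~z)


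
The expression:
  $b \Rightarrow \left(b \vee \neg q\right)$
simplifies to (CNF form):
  $\text{True}$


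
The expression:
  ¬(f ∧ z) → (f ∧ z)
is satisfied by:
  {z: True, f: True}


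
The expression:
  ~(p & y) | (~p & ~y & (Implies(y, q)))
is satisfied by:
  {p: False, y: False}
  {y: True, p: False}
  {p: True, y: False}


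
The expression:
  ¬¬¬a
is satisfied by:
  {a: False}


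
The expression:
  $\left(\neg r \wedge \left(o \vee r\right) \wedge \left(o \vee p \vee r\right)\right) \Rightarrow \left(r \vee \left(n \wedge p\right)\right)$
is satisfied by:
  {r: True, n: True, p: True, o: False}
  {r: True, n: True, p: False, o: False}
  {r: True, p: True, o: False, n: False}
  {r: True, p: False, o: False, n: False}
  {n: True, p: True, o: False, r: False}
  {n: True, p: False, o: False, r: False}
  {p: True, n: False, o: False, r: False}
  {p: False, n: False, o: False, r: False}
  {r: True, n: True, o: True, p: True}
  {r: True, n: True, o: True, p: False}
  {r: True, o: True, p: True, n: False}
  {r: True, o: True, p: False, n: False}
  {n: True, o: True, p: True, r: False}


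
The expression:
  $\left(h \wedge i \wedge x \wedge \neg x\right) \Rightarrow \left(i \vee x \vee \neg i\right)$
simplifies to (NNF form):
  $\text{True}$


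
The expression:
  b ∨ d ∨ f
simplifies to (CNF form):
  b ∨ d ∨ f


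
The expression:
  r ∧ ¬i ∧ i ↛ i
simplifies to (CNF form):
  False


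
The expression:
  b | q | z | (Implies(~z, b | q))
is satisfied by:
  {b: True, q: True, z: True}
  {b: True, q: True, z: False}
  {b: True, z: True, q: False}
  {b: True, z: False, q: False}
  {q: True, z: True, b: False}
  {q: True, z: False, b: False}
  {z: True, q: False, b: False}


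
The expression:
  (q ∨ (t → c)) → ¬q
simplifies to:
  ¬q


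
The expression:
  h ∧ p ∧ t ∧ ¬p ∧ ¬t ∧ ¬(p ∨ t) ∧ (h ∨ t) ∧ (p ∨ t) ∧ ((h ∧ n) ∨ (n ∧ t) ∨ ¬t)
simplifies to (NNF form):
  False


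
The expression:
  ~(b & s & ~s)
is always true.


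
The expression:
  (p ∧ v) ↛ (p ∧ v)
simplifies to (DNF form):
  False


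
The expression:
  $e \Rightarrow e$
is always true.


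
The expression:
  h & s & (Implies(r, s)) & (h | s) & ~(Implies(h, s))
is never true.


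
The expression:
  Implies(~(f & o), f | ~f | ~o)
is always true.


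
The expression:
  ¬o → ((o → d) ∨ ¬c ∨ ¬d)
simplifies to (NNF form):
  True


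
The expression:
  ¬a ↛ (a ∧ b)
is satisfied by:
  {a: False}


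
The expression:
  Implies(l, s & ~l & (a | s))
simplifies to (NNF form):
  ~l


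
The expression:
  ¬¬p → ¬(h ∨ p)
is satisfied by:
  {p: False}


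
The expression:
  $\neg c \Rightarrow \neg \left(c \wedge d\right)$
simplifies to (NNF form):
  $\text{True}$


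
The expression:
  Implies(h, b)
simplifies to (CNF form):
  b | ~h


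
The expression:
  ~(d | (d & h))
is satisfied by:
  {d: False}


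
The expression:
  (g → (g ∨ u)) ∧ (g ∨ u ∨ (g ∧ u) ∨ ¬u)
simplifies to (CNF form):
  True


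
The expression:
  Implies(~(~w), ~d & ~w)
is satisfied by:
  {w: False}


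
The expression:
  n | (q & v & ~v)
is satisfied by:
  {n: True}


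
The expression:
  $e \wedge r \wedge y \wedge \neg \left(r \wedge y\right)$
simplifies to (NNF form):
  $\text{False}$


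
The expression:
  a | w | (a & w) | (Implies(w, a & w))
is always true.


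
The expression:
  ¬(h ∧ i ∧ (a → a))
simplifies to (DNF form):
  ¬h ∨ ¬i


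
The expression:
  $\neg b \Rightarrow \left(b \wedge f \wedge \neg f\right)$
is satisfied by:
  {b: True}


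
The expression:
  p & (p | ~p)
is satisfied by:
  {p: True}


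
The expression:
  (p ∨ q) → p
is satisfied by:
  {p: True, q: False}
  {q: False, p: False}
  {q: True, p: True}


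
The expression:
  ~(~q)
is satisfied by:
  {q: True}


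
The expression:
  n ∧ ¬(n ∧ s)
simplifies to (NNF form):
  n ∧ ¬s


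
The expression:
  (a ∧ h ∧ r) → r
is always true.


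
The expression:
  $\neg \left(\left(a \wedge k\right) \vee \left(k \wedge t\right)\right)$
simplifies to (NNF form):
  $\left(\neg a \wedge \neg t\right) \vee \neg k$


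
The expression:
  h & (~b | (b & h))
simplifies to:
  h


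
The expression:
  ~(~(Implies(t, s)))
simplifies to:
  s | ~t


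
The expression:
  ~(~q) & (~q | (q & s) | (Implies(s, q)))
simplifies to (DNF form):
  q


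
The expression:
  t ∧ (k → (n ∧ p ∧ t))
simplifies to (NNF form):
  t ∧ (n ∨ ¬k) ∧ (p ∨ ¬k)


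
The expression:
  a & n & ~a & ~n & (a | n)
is never true.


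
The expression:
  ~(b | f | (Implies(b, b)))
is never true.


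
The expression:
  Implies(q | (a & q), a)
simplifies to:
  a | ~q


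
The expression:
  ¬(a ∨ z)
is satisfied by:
  {z: False, a: False}


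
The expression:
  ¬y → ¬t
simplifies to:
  y ∨ ¬t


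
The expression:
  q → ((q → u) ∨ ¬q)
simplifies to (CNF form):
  u ∨ ¬q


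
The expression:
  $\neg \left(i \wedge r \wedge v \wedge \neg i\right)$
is always true.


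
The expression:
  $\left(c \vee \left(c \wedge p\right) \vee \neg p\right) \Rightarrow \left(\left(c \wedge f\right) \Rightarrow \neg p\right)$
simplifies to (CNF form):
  $\neg c \vee \neg f \vee \neg p$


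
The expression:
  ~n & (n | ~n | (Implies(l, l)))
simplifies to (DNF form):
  ~n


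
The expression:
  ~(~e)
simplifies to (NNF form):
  e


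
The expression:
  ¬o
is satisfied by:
  {o: False}


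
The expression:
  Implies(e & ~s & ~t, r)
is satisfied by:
  {r: True, s: True, t: True, e: False}
  {r: True, s: True, e: False, t: False}
  {r: True, t: True, e: False, s: False}
  {r: True, e: False, t: False, s: False}
  {s: True, t: True, e: False, r: False}
  {s: True, e: False, t: False, r: False}
  {t: True, s: False, e: False, r: False}
  {s: False, e: False, t: False, r: False}
  {s: True, r: True, e: True, t: True}
  {s: True, r: True, e: True, t: False}
  {r: True, e: True, t: True, s: False}
  {r: True, e: True, s: False, t: False}
  {t: True, e: True, s: True, r: False}
  {e: True, s: True, r: False, t: False}
  {e: True, t: True, r: False, s: False}


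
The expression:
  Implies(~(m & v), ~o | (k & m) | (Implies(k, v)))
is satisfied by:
  {m: True, v: True, o: False, k: False}
  {m: True, o: False, k: False, v: False}
  {v: True, o: False, k: False, m: False}
  {v: False, o: False, k: False, m: False}
  {m: True, k: True, v: True, o: False}
  {m: True, k: True, v: False, o: False}
  {k: True, v: True, m: False, o: False}
  {k: True, m: False, o: False, v: False}
  {v: True, m: True, o: True, k: False}
  {m: True, o: True, v: False, k: False}
  {v: True, o: True, m: False, k: False}
  {o: True, m: False, k: False, v: False}
  {m: True, k: True, o: True, v: True}
  {m: True, k: True, o: True, v: False}
  {k: True, o: True, v: True, m: False}


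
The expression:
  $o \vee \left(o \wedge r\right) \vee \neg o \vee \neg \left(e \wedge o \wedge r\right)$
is always true.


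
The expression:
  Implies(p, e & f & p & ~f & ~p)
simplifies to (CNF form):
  ~p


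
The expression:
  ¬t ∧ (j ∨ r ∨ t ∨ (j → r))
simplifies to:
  ¬t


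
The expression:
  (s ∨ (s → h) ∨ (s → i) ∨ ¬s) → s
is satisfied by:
  {s: True}


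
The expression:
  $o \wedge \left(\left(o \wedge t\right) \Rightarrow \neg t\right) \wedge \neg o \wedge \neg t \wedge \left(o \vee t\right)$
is never true.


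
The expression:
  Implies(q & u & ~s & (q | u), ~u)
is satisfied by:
  {s: True, u: False, q: False}
  {u: False, q: False, s: False}
  {q: True, s: True, u: False}
  {q: True, u: False, s: False}
  {s: True, u: True, q: False}
  {u: True, s: False, q: False}
  {q: True, u: True, s: True}


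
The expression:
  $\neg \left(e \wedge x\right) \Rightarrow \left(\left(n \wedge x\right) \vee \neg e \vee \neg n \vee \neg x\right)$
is always true.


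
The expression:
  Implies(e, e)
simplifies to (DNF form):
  True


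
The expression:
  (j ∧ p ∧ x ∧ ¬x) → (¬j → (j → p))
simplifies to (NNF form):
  True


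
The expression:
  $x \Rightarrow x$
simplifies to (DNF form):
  $\text{True}$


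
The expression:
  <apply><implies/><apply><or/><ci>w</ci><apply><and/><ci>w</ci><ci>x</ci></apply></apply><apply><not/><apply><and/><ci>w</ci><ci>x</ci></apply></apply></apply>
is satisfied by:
  {w: False, x: False}
  {x: True, w: False}
  {w: True, x: False}


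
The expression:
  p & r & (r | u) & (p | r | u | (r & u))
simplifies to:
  p & r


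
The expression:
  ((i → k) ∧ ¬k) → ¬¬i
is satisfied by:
  {i: True, k: True}
  {i: True, k: False}
  {k: True, i: False}


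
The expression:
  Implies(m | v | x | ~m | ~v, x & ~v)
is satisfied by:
  {x: True, v: False}


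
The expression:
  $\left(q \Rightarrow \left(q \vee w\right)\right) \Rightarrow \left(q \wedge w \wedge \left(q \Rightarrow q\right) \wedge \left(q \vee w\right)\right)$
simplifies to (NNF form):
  $q \wedge w$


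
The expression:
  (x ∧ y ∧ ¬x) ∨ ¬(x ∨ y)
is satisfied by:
  {x: False, y: False}


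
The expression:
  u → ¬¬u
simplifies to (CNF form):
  True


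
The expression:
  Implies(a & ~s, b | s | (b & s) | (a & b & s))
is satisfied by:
  {b: True, s: True, a: False}
  {b: True, s: False, a: False}
  {s: True, b: False, a: False}
  {b: False, s: False, a: False}
  {b: True, a: True, s: True}
  {b: True, a: True, s: False}
  {a: True, s: True, b: False}


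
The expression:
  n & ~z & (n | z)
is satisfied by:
  {n: True, z: False}


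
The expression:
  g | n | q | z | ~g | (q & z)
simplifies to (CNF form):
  True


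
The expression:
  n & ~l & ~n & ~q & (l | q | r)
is never true.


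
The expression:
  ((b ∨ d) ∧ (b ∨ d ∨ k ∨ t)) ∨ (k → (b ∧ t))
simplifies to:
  b ∨ d ∨ ¬k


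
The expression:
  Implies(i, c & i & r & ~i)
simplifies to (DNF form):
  ~i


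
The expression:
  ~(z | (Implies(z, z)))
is never true.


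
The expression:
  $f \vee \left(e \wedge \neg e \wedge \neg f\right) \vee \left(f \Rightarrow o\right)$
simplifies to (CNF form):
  $\text{True}$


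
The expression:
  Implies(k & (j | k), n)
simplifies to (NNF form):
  n | ~k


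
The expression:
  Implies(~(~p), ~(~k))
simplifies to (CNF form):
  k | ~p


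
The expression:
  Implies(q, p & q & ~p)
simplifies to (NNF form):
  ~q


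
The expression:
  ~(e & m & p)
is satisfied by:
  {p: False, m: False, e: False}
  {e: True, p: False, m: False}
  {m: True, p: False, e: False}
  {e: True, m: True, p: False}
  {p: True, e: False, m: False}
  {e: True, p: True, m: False}
  {m: True, p: True, e: False}


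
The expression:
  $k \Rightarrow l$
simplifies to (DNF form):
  $l \vee \neg k$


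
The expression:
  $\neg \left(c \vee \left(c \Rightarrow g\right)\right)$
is never true.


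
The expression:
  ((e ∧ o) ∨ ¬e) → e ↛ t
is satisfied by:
  {e: True, o: False, t: False}
  {e: True, t: True, o: False}
  {e: True, o: True, t: False}


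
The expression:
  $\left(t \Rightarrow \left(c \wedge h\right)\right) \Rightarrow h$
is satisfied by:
  {t: True, h: True}
  {t: True, h: False}
  {h: True, t: False}


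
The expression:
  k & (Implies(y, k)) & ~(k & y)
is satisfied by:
  {k: True, y: False}


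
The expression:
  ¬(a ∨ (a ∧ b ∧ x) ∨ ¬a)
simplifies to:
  False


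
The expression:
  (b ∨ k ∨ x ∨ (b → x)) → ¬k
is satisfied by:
  {k: False}


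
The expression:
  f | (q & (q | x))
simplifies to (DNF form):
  f | q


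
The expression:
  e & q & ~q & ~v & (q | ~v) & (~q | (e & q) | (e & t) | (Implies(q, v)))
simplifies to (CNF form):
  False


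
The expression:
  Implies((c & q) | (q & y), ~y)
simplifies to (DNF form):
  ~q | ~y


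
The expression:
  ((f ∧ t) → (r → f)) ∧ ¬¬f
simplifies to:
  f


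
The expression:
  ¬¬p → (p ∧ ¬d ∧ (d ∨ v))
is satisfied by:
  {v: True, d: False, p: False}
  {d: False, p: False, v: False}
  {v: True, d: True, p: False}
  {d: True, v: False, p: False}
  {p: True, v: True, d: False}


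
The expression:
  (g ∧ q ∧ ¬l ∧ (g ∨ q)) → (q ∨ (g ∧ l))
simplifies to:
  True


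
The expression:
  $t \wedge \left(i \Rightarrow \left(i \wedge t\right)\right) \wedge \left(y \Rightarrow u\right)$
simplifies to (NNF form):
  $t \wedge \left(u \vee \neg y\right)$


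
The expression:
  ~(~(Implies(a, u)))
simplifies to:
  u | ~a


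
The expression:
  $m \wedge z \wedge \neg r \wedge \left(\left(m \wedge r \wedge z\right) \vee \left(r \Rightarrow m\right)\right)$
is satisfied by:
  {z: True, m: True, r: False}


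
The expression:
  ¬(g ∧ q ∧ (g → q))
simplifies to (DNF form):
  ¬g ∨ ¬q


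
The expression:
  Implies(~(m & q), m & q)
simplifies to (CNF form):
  m & q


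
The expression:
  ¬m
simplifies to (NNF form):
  ¬m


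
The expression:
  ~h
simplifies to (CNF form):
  ~h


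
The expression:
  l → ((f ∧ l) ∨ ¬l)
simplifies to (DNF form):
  f ∨ ¬l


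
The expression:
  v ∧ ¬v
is never true.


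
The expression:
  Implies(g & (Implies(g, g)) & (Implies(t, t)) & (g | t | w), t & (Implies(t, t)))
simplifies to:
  t | ~g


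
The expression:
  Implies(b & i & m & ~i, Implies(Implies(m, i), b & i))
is always true.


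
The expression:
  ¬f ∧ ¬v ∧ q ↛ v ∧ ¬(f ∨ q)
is never true.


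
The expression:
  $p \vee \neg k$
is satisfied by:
  {p: True, k: False}
  {k: False, p: False}
  {k: True, p: True}


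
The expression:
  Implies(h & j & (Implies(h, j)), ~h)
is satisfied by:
  {h: False, j: False}
  {j: True, h: False}
  {h: True, j: False}


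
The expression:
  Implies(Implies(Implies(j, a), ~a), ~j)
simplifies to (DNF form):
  a | ~j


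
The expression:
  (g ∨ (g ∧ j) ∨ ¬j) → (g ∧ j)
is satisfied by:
  {j: True}


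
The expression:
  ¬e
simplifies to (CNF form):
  ¬e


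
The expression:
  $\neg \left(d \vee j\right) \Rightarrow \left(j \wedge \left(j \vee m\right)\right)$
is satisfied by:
  {d: True, j: True}
  {d: True, j: False}
  {j: True, d: False}


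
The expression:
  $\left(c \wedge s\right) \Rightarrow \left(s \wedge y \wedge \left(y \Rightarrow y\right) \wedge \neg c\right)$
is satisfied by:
  {s: False, c: False}
  {c: True, s: False}
  {s: True, c: False}


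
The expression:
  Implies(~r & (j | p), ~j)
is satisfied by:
  {r: True, j: False}
  {j: False, r: False}
  {j: True, r: True}


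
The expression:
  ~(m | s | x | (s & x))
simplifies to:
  ~m & ~s & ~x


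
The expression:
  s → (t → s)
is always true.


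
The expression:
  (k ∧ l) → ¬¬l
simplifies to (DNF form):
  True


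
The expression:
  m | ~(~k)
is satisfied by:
  {k: True, m: True}
  {k: True, m: False}
  {m: True, k: False}


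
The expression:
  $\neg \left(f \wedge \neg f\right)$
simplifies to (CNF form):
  $\text{True}$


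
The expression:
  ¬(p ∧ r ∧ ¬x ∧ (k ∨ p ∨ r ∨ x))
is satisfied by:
  {x: True, p: False, r: False}
  {p: False, r: False, x: False}
  {r: True, x: True, p: False}
  {r: True, p: False, x: False}
  {x: True, p: True, r: False}
  {p: True, x: False, r: False}
  {r: True, p: True, x: True}


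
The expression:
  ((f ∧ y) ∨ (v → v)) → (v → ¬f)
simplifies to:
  ¬f ∨ ¬v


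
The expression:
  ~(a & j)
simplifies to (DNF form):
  ~a | ~j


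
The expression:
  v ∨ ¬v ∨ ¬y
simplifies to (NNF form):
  True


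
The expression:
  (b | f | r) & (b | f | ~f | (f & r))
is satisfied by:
  {r: True, b: True, f: True}
  {r: True, b: True, f: False}
  {r: True, f: True, b: False}
  {r: True, f: False, b: False}
  {b: True, f: True, r: False}
  {b: True, f: False, r: False}
  {f: True, b: False, r: False}


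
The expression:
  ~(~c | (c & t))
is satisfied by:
  {c: True, t: False}


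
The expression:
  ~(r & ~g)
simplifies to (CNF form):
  g | ~r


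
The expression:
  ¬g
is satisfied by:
  {g: False}


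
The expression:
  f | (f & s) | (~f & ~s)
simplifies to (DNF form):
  f | ~s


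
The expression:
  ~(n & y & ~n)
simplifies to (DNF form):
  True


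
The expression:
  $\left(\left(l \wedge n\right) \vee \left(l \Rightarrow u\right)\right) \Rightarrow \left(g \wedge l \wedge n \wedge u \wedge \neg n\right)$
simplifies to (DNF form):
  $l \wedge \neg n \wedge \neg u$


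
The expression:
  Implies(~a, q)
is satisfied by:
  {a: True, q: True}
  {a: True, q: False}
  {q: True, a: False}


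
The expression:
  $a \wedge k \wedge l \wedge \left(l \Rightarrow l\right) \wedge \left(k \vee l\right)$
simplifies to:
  $a \wedge k \wedge l$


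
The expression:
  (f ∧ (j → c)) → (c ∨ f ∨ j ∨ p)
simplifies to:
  True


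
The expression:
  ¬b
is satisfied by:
  {b: False}


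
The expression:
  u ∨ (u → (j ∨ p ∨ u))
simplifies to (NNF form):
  True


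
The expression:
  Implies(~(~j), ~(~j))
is always true.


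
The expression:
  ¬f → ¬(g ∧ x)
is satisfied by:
  {f: True, g: False, x: False}
  {g: False, x: False, f: False}
  {x: True, f: True, g: False}
  {x: True, g: False, f: False}
  {f: True, g: True, x: False}
  {g: True, f: False, x: False}
  {x: True, g: True, f: True}


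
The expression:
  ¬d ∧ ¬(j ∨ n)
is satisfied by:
  {n: False, d: False, j: False}


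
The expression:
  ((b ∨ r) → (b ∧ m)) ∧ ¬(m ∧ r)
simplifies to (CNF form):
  ¬r ∧ (m ∨ ¬b)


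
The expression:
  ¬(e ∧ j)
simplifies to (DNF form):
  ¬e ∨ ¬j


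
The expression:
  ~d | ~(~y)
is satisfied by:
  {y: True, d: False}
  {d: False, y: False}
  {d: True, y: True}


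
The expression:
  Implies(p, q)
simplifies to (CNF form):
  q | ~p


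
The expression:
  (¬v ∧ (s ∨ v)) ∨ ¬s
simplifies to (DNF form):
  ¬s ∨ ¬v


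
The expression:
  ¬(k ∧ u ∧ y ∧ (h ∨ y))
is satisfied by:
  {u: False, k: False, y: False}
  {y: True, u: False, k: False}
  {k: True, u: False, y: False}
  {y: True, k: True, u: False}
  {u: True, y: False, k: False}
  {y: True, u: True, k: False}
  {k: True, u: True, y: False}


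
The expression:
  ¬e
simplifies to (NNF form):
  ¬e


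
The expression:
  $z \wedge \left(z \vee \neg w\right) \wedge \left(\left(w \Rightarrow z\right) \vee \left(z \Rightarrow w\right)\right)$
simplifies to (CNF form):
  $z$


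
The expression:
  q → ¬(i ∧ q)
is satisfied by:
  {q: False, i: False}
  {i: True, q: False}
  {q: True, i: False}


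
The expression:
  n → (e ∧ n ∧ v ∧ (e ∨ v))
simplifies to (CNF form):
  (e ∨ ¬n) ∧ (v ∨ ¬n)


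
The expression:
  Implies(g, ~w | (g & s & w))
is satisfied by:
  {s: True, w: False, g: False}
  {w: False, g: False, s: False}
  {g: True, s: True, w: False}
  {g: True, w: False, s: False}
  {s: True, w: True, g: False}
  {w: True, s: False, g: False}
  {g: True, w: True, s: True}


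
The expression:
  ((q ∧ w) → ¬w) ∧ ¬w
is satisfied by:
  {w: False}


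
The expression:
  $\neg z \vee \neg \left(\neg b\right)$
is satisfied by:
  {b: True, z: False}
  {z: False, b: False}
  {z: True, b: True}


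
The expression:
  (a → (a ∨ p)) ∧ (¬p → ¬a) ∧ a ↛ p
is never true.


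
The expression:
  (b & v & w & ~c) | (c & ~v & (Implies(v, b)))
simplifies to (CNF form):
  (b | c) & (c | v) & (c | w) & (~c | ~v)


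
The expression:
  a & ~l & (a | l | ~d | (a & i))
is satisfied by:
  {a: True, l: False}


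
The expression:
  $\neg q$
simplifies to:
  $\neg q$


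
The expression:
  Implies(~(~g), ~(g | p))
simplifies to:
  ~g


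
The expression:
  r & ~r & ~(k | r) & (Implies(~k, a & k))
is never true.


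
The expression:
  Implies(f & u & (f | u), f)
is always true.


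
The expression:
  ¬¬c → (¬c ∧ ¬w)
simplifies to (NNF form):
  ¬c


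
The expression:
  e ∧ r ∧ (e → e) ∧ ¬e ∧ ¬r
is never true.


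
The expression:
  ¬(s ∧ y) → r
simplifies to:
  r ∨ (s ∧ y)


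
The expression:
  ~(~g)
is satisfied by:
  {g: True}


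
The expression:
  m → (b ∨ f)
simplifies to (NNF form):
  b ∨ f ∨ ¬m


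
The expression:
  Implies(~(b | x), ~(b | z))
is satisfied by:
  {b: True, x: True, z: False}
  {b: True, x: False, z: False}
  {x: True, b: False, z: False}
  {b: False, x: False, z: False}
  {b: True, z: True, x: True}
  {b: True, z: True, x: False}
  {z: True, x: True, b: False}


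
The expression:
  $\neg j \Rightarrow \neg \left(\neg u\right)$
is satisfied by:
  {u: True, j: True}
  {u: True, j: False}
  {j: True, u: False}


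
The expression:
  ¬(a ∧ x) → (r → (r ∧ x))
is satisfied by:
  {x: True, r: False}
  {r: False, x: False}
  {r: True, x: True}


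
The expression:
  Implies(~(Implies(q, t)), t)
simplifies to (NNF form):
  t | ~q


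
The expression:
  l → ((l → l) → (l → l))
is always true.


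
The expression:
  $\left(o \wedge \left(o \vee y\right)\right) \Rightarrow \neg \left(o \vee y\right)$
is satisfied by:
  {o: False}


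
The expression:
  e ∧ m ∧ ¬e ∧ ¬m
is never true.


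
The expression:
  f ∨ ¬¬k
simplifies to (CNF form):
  f ∨ k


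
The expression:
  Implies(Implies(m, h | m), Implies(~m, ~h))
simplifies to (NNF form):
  m | ~h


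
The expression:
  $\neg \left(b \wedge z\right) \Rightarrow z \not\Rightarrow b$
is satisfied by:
  {z: True}


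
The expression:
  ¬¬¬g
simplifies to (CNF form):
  ¬g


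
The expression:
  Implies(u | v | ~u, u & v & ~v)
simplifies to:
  False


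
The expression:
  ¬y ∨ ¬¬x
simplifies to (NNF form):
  x ∨ ¬y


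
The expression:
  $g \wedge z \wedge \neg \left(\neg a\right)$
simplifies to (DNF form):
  $a \wedge g \wedge z$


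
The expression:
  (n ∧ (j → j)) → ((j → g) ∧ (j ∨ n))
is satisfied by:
  {g: True, n: False, j: False}
  {g: False, n: False, j: False}
  {j: True, g: True, n: False}
  {j: True, g: False, n: False}
  {n: True, g: True, j: False}
  {n: True, g: False, j: False}
  {n: True, j: True, g: True}


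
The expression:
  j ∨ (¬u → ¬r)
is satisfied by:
  {u: True, j: True, r: False}
  {u: True, j: False, r: False}
  {j: True, u: False, r: False}
  {u: False, j: False, r: False}
  {r: True, u: True, j: True}
  {r: True, u: True, j: False}
  {r: True, j: True, u: False}


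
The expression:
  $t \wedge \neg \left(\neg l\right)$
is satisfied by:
  {t: True, l: True}


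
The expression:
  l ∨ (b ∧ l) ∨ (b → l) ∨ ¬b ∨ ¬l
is always true.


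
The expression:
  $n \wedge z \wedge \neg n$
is never true.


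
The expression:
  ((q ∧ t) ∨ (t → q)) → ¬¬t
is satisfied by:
  {t: True}


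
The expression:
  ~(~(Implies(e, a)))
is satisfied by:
  {a: True, e: False}
  {e: False, a: False}
  {e: True, a: True}


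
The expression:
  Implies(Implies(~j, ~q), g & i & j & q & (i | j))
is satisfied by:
  {g: True, i: True, q: True, j: False}
  {g: True, q: True, i: False, j: False}
  {i: True, q: True, g: False, j: False}
  {q: True, g: False, i: False, j: False}
  {j: True, g: True, i: True, q: True}


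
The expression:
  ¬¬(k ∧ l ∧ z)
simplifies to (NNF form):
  k ∧ l ∧ z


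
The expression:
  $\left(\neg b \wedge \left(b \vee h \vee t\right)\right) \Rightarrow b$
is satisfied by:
  {b: True, t: False, h: False}
  {b: True, h: True, t: False}
  {b: True, t: True, h: False}
  {b: True, h: True, t: True}
  {h: False, t: False, b: False}


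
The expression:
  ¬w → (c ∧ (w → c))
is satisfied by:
  {c: True, w: True}
  {c: True, w: False}
  {w: True, c: False}


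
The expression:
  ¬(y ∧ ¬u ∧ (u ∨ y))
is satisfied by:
  {u: True, y: False}
  {y: False, u: False}
  {y: True, u: True}


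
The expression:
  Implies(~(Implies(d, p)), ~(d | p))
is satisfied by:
  {p: True, d: False}
  {d: False, p: False}
  {d: True, p: True}


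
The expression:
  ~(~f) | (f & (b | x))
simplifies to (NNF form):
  f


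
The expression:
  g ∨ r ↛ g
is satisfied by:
  {r: True, g: True}
  {r: True, g: False}
  {g: True, r: False}


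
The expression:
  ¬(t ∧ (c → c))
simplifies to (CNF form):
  ¬t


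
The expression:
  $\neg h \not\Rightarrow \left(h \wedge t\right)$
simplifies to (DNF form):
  $\neg h$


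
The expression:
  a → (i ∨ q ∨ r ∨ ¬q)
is always true.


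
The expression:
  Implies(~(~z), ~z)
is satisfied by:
  {z: False}


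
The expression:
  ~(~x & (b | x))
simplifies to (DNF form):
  x | ~b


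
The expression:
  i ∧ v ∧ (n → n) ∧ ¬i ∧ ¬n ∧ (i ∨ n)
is never true.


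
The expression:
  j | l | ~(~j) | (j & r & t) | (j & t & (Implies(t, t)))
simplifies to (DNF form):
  j | l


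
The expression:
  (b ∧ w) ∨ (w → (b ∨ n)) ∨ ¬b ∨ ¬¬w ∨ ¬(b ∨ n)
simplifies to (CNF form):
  True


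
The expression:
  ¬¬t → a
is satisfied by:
  {a: True, t: False}
  {t: False, a: False}
  {t: True, a: True}


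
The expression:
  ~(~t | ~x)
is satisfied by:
  {t: True, x: True}


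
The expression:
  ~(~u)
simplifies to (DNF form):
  u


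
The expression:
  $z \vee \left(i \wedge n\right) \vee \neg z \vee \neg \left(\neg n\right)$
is always true.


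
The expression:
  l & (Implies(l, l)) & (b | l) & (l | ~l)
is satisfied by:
  {l: True}


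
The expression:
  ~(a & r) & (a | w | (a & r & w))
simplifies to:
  (a & ~r) | (w & ~a)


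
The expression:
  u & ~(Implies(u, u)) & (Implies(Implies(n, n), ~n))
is never true.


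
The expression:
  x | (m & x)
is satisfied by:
  {x: True}


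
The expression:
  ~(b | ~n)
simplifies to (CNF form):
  n & ~b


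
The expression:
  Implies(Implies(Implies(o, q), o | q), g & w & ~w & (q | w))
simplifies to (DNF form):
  ~o & ~q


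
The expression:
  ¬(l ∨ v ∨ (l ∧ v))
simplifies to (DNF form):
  ¬l ∧ ¬v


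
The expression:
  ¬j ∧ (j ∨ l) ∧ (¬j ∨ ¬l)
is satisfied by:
  {l: True, j: False}


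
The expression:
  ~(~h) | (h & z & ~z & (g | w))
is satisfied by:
  {h: True}


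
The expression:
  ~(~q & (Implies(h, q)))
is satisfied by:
  {q: True, h: True}
  {q: True, h: False}
  {h: True, q: False}


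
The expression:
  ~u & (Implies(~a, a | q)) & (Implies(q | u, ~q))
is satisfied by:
  {a: True, q: False, u: False}
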